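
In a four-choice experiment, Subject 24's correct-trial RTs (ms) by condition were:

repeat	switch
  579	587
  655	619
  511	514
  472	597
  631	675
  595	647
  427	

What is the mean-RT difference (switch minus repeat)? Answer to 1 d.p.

M(repeat) = 3870/7 = 552.857
M(switch) = 3639/6 = 606.500
Difference = 606.500 − 552.857 = 53.643 ms

53.6 ms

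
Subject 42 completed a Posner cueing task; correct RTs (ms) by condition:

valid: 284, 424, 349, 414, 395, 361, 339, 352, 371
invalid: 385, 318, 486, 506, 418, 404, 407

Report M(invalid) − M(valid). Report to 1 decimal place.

52.3 ms

M(valid) = 3289/9 = 365.444
M(invalid) = 2924/7 = 417.714
Difference = 417.714 − 365.444 = 52.270 ms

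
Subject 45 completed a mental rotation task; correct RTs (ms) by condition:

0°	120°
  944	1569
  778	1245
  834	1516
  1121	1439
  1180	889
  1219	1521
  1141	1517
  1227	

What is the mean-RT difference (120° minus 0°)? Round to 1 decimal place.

329.6 ms

M(0°) = 8444/8 = 1055.500
M(120°) = 9696/7 = 1385.143
Difference = 1385.143 − 1055.500 = 329.643 ms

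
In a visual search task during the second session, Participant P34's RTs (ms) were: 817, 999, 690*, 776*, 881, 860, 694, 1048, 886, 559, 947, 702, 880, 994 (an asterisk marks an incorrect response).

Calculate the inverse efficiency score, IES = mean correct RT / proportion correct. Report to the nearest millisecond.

998 ms

Correct trials (n=12): 817, 999, 881, 860, 694, 1048, 886, 559, 947, 702, 880, 994
Mean correct RT = 10267/12 = 855.5833 ms
Proportion correct = 12/14
IES = 855.5833 / (12/14) = 998.181 ms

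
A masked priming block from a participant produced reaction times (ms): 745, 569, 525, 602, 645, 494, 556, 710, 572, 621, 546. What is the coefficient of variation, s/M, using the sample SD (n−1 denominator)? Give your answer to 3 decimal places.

0.128

n = 11, Σ = 6585, M = 598.6364
Σ(x−M)² = 59032.545; s = √(59032.545/10) = 76.8326
CV = 76.8326 / 598.6364 = 0.12835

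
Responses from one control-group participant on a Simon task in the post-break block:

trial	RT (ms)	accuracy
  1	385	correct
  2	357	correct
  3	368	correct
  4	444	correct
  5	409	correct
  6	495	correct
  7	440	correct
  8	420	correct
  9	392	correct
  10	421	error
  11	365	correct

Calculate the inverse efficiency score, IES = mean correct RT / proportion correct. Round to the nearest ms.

Correct trials (n=10): 385, 357, 368, 444, 409, 495, 440, 420, 392, 365
Mean correct RT = 4075/10 = 407.5000 ms
Proportion correct = 10/11
IES = 407.5000 / (10/11) = 448.250 ms

448 ms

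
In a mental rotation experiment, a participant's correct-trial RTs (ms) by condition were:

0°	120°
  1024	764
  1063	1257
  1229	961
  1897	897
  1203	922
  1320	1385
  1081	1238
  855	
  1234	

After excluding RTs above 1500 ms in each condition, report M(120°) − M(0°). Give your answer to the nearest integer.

0°: exclude 1897
M(0°) = 9009/8 = 1126.125
M(120°) = 7424/7 = 1060.571
Difference = 1060.571 − 1126.125 = -65.554 ms

-66 ms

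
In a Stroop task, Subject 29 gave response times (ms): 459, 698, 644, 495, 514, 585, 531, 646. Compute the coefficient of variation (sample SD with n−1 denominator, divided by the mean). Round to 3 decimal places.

0.149

n = 8, Σ = 4572, M = 571.5000
Σ(x−M)² = 50446.000; s = √(50446.000/7) = 84.8915
CV = 84.8915 / 571.5000 = 0.14854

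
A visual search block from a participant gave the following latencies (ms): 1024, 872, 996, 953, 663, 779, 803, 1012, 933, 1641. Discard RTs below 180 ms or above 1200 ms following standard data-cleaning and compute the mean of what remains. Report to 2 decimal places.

Excluded: 1641
Retained (n=9): Σ = 8035
Mean = 8035/9 = 892.7778

892.78 ms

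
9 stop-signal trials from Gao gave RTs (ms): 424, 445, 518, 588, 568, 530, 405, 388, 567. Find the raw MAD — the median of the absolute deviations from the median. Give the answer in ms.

70 ms

Sorted: 388, 405, 424, 445, 518, 530, 567, 568, 588 → median = 518
|x − 518|: 94, 73, 0, 70, 50, 12, 113, 130, 49
Sorted deviations: 0, 12, 49, 50, 70, 73, 94, 113, 130 → MAD = 70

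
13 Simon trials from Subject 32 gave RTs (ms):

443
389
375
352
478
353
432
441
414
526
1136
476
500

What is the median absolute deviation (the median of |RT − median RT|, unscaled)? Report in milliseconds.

52 ms

Sorted: 352, 353, 375, 389, 414, 432, 441, 443, 476, 478, 500, 526, 1136 → median = 441
|x − 441|: 2, 52, 66, 89, 37, 88, 9, 0, 27, 85, 695, 35, 59
Sorted deviations: 0, 2, 9, 27, 35, 37, 52, 59, 66, 85, 88, 89, 695 → MAD = 52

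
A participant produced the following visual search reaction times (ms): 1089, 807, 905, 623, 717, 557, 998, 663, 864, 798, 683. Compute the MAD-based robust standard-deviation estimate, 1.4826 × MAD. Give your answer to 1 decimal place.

Sorted: 557, 623, 663, 683, 717, 798, 807, 864, 905, 998, 1089 → median = 798
|x − 798| sorted: 0, 9, 66, 81, 107, 115, 135, 175, 200, 241, 291 → MAD = 115
Robust SD ≈ 1.4826 × 115 = 170.499

170.5 ms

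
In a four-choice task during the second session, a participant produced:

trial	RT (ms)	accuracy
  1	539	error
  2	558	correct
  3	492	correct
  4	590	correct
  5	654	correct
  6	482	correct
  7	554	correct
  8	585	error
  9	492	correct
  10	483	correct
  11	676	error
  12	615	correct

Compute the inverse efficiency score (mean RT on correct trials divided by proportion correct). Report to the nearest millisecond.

729 ms

Correct trials (n=9): 558, 492, 590, 654, 482, 554, 492, 483, 615
Mean correct RT = 4920/9 = 546.6667 ms
Proportion correct = 9/12
IES = 546.6667 / (9/12) = 728.889 ms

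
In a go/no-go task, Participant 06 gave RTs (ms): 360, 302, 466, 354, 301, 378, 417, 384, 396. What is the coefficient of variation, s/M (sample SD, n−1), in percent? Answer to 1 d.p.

14.1%

n = 9, Σ = 3358, M = 373.1111
Σ(x−M)² = 22014.889; s = √(22014.889/8) = 52.4582
CV = 52.4582 / 373.1111 = 0.14060 = 14.060%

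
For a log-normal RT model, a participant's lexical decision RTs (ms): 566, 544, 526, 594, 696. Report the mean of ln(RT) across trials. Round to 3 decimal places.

ln(RT): 6.3386, 6.2989, 6.2653, 6.3869, 6.5453
Σ ln(RT) = 31.8351
Mean = 31.8351/5 = 6.36701

6.367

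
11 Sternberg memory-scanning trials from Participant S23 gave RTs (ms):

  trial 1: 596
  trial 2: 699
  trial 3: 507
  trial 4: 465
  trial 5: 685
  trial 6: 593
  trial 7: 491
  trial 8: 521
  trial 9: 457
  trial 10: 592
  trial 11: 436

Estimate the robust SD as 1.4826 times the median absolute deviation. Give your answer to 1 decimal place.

105.3 ms

Sorted: 436, 457, 465, 491, 507, 521, 592, 593, 596, 685, 699 → median = 521
|x − 521| sorted: 0, 14, 30, 56, 64, 71, 72, 75, 85, 164, 178 → MAD = 71
Robust SD ≈ 1.4826 × 71 = 105.265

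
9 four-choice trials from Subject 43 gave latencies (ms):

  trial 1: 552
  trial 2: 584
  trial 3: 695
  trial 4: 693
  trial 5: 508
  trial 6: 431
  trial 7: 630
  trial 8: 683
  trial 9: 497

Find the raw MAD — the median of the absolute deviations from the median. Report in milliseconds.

87 ms

Sorted: 431, 497, 508, 552, 584, 630, 683, 693, 695 → median = 584
|x − 584|: 32, 0, 111, 109, 76, 153, 46, 99, 87
Sorted deviations: 0, 32, 46, 76, 87, 99, 109, 111, 153 → MAD = 87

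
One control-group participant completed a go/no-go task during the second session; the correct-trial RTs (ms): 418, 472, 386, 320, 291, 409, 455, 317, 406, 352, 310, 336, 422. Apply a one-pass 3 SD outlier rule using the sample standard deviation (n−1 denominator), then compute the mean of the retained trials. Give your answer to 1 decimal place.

n = 13, ΣRT = 4894, M = 376.462
Σ(x−M)² = 41797.23; s = √(41797.23/12) = 59.018
Cutoffs: 376.462 ± 3·59.018 → [199.4, 553.5]
No RTs fall outside the cutoffs; all 13 retained. Mean = 4894/13 = 376.462

376.5 ms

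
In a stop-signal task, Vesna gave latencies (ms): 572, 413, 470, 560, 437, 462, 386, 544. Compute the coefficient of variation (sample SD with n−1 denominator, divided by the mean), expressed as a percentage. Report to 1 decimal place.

n = 8, Σ = 3844, M = 480.5000
Σ(x−M)² = 34556.000; s = √(34556.000/7) = 70.2607
CV = 70.2607 / 480.5000 = 0.14622 = 14.622%

14.6%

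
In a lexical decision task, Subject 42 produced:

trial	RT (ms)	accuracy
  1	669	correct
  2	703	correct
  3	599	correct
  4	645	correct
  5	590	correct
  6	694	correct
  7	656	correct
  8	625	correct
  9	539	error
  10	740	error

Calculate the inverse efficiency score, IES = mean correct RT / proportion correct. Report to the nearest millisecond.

810 ms

Correct trials (n=8): 669, 703, 599, 645, 590, 694, 656, 625
Mean correct RT = 5181/8 = 647.6250 ms
Proportion correct = 8/10
IES = 647.6250 / (8/10) = 809.531 ms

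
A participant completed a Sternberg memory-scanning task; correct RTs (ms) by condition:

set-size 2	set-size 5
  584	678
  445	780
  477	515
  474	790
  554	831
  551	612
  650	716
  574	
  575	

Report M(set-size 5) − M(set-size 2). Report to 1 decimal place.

M(set-size 2) = 4884/9 = 542.667
M(set-size 5) = 4922/7 = 703.143
Difference = 703.143 − 542.667 = 160.476 ms

160.5 ms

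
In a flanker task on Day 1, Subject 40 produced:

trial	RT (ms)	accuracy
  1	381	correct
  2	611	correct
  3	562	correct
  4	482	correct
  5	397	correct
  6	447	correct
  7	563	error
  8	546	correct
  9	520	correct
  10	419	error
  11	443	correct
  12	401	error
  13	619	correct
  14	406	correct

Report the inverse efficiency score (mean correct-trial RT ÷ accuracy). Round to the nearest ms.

626 ms

Correct trials (n=11): 381, 611, 562, 482, 397, 447, 546, 520, 443, 619, 406
Mean correct RT = 5414/11 = 492.1818 ms
Proportion correct = 11/14
IES = 492.1818 / (11/14) = 626.413 ms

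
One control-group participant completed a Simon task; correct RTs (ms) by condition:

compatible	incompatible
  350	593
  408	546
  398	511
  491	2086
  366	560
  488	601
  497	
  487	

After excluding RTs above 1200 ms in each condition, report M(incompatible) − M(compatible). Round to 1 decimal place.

126.6 ms

incompatible: exclude 2086
M(compatible) = 3485/8 = 435.625
M(incompatible) = 2811/5 = 562.200
Difference = 562.200 − 435.625 = 126.575 ms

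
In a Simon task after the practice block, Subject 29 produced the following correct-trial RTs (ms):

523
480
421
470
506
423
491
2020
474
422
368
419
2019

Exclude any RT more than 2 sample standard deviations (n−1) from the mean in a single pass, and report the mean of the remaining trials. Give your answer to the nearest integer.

454 ms

n = 13, ΣRT = 9036, M = 695.077
Σ(x−M)² = 4167906.92; s = √(4167906.92/12) = 589.343
Cutoffs: 695.077 ± 2·589.343 → [-483.6, 1873.8]
Outside: 2019, 2020 → excluded.
Retained (n=11): Σ = 4997, mean = 4997/11 = 454.273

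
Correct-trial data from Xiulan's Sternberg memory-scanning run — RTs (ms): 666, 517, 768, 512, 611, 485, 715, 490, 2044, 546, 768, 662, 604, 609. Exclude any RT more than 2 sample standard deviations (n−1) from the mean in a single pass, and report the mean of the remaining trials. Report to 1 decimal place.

n = 14, ΣRT = 9997, M = 714.071
Σ(x−M)² = 2023928.93; s = √(2023928.93/13) = 394.572
Cutoffs: 714.071 ± 2·394.572 → [-75.1, 1503.2]
Outside: 2044 → excluded.
Retained (n=13): Σ = 7953, mean = 7953/13 = 611.769

611.8 ms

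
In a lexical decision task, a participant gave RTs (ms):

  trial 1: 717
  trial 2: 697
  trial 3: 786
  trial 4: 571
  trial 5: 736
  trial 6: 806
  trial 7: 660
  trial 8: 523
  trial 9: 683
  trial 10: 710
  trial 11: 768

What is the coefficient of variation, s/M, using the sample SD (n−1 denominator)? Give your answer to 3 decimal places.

0.124

n = 11, Σ = 7657, M = 696.0909
Σ(x−M)² = 74640.909; s = √(74640.909/10) = 86.3950
CV = 86.3950 / 696.0909 = 0.12411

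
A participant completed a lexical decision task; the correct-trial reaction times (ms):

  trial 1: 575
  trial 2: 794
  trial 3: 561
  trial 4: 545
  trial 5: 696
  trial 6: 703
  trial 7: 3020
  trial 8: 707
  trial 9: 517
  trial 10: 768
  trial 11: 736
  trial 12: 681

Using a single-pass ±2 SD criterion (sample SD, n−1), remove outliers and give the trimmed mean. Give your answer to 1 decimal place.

662.1 ms

n = 12, ΣRT = 10303, M = 858.583
Σ(x−M)² = 5188266.92; s = √(5188266.92/11) = 686.776
Cutoffs: 858.583 ± 2·686.776 → [-515.0, 2232.1]
Outside: 3020 → excluded.
Retained (n=11): Σ = 7283, mean = 7283/11 = 662.091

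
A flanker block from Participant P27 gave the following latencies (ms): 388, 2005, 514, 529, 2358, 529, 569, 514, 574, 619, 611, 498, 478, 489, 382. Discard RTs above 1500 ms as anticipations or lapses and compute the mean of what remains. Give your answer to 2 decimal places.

Excluded: 2005, 2358
Retained (n=13): Σ = 6694
Mean = 6694/13 = 514.9231

514.92 ms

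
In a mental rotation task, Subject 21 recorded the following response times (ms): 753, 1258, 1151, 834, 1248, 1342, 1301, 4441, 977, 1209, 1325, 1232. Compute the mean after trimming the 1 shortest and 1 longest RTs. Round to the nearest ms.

Sorted: 753, 834, 977, 1151, 1209, 1232, 1248, 1258, 1301, 1325, 1342, 4441
Drop lowest 1 (753) and highest 1 (4441)
Remaining (n=10): Σ = 11877, mean = 11877/10 = 1187.700

1188 ms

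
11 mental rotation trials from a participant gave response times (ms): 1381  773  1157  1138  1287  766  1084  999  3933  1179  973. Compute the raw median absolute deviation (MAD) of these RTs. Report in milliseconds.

Sorted: 766, 773, 973, 999, 1084, 1138, 1157, 1179, 1287, 1381, 3933 → median = 1138
|x − 1138|: 243, 365, 19, 0, 149, 372, 54, 139, 2795, 41, 165
Sorted deviations: 0, 19, 41, 54, 139, 149, 165, 243, 365, 372, 2795 → MAD = 149

149 ms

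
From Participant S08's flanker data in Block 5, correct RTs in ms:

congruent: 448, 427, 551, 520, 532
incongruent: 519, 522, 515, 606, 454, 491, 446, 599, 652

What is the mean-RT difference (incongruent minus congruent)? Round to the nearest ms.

38 ms

M(congruent) = 2478/5 = 495.600
M(incongruent) = 4804/9 = 533.778
Difference = 533.778 − 495.600 = 38.178 ms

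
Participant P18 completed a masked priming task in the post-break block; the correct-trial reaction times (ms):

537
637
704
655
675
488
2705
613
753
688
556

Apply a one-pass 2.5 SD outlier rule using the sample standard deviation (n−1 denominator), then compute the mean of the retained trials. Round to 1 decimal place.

630.6 ms

n = 11, ΣRT = 9011, M = 819.182
Σ(x−M)² = 3973183.64; s = √(3973183.64/10) = 630.332
Cutoffs: 819.182 ± 2.5·630.332 → [-756.6, 2395.0]
Outside: 2705 → excluded.
Retained (n=10): Σ = 6306, mean = 6306/10 = 630.600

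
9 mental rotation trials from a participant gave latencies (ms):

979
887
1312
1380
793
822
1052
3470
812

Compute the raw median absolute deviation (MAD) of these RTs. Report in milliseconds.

Sorted: 793, 812, 822, 887, 979, 1052, 1312, 1380, 3470 → median = 979
|x − 979|: 0, 92, 333, 401, 186, 157, 73, 2491, 167
Sorted deviations: 0, 73, 92, 157, 167, 186, 333, 401, 2491 → MAD = 167

167 ms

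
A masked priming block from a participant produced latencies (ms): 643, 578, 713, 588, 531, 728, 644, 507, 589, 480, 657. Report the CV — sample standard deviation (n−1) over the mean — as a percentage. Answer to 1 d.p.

n = 11, Σ = 6658, M = 605.2727
Σ(x−M)² = 64440.182; s = √(64440.182/10) = 80.2746
CV = 80.2746 / 605.2727 = 0.13263 = 13.263%

13.3%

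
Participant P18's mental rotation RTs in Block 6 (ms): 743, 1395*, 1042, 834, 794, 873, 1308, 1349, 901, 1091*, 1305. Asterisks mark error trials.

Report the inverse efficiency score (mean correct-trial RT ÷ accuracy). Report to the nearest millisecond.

Correct trials (n=9): 743, 1042, 834, 794, 873, 1308, 1349, 901, 1305
Mean correct RT = 9149/9 = 1016.5556 ms
Proportion correct = 9/11
IES = 1016.5556 / (9/11) = 1242.457 ms

1242 ms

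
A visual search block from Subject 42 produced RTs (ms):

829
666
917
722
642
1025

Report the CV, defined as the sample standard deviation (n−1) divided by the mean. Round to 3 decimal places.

0.189

n = 6, Σ = 4801, M = 800.1667
Σ(x−M)² = 114158.833; s = √(114158.833/5) = 151.1018
CV = 151.1018 / 800.1667 = 0.18884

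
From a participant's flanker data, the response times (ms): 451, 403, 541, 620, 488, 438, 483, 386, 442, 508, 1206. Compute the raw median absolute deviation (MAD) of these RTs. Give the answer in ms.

Sorted: 386, 403, 438, 442, 451, 483, 488, 508, 541, 620, 1206 → median = 483
|x − 483|: 32, 80, 58, 137, 5, 45, 0, 97, 41, 25, 723
Sorted deviations: 0, 5, 25, 32, 41, 45, 58, 80, 97, 137, 723 → MAD = 45

45 ms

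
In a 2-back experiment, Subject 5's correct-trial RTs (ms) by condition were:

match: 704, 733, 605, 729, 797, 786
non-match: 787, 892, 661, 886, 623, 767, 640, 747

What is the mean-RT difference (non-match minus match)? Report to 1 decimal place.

24.7 ms

M(match) = 4354/6 = 725.667
M(non-match) = 6003/8 = 750.375
Difference = 750.375 − 725.667 = 24.708 ms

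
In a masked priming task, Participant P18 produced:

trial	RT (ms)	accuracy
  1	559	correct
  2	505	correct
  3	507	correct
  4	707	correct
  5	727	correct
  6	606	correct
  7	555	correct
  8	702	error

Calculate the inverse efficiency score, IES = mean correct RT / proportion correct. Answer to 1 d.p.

Correct trials (n=7): 559, 505, 507, 707, 727, 606, 555
Mean correct RT = 4166/7 = 595.1429 ms
Proportion correct = 7/8
IES = 595.1429 / (7/8) = 680.163 ms

680.2 ms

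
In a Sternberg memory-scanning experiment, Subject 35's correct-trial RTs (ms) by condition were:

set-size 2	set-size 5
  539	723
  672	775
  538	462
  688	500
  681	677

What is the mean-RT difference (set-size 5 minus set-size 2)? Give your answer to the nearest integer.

M(set-size 2) = 3118/5 = 623.600
M(set-size 5) = 3137/5 = 627.400
Difference = 627.400 − 623.600 = 3.800 ms

4 ms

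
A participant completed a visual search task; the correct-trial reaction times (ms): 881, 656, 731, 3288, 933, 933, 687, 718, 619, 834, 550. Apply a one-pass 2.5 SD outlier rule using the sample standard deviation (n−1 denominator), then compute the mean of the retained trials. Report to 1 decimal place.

754.2 ms

n = 11, ΣRT = 10830, M = 984.545
Σ(x−M)² = 5998862.73; s = √(5998862.73/10) = 774.523
Cutoffs: 984.545 ± 2.5·774.523 → [-951.8, 2920.9]
Outside: 3288 → excluded.
Retained (n=10): Σ = 7542, mean = 7542/10 = 754.200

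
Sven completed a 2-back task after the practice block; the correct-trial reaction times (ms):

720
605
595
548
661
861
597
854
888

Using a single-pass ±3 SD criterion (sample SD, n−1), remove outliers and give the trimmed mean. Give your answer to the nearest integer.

703 ms

n = 9, ΣRT = 6329, M = 703.222
Σ(x−M)² = 140571.56; s = √(140571.56/8) = 132.557
Cutoffs: 703.222 ± 3·132.557 → [305.6, 1100.9]
No RTs fall outside the cutoffs; all 9 retained. Mean = 6329/9 = 703.222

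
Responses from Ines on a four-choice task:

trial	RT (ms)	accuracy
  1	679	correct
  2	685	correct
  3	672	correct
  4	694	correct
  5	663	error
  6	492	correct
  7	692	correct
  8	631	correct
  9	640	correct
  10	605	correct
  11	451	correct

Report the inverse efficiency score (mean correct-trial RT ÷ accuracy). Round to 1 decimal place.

Correct trials (n=10): 679, 685, 672, 694, 492, 692, 631, 640, 605, 451
Mean correct RT = 6241/10 = 624.1000 ms
Proportion correct = 10/11
IES = 624.1000 / (10/11) = 686.510 ms

686.5 ms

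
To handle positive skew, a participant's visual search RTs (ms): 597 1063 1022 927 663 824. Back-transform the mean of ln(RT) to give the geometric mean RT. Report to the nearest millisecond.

ln(RT): 6.3919, 6.9689, 6.9295, 6.8320, 6.4968, 6.7142
Mean ln(RT) = 40.3332/6 = 6.72220
Geometric mean = exp(6.72220) = 830.64 ms

831 ms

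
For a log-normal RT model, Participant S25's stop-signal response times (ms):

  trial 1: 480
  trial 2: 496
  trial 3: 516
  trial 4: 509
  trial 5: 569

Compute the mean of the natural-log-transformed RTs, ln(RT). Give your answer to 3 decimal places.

6.241

ln(RT): 6.1738, 6.2066, 6.2461, 6.2324, 6.3439
Σ ln(RT) = 31.2028
Mean = 31.2028/5 = 6.24056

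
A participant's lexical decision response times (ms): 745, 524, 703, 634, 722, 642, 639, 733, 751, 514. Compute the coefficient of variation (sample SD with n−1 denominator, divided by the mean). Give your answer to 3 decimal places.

n = 10, Σ = 6607, M = 660.7000
Σ(x−M)² = 67776.100; s = √(67776.100/9) = 86.7795
CV = 86.7795 / 660.7000 = 0.13134

0.131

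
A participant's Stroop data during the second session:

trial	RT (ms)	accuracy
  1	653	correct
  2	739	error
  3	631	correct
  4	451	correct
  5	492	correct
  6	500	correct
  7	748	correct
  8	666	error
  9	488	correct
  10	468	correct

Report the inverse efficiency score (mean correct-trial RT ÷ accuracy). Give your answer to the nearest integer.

692 ms

Correct trials (n=8): 653, 631, 451, 492, 500, 748, 488, 468
Mean correct RT = 4431/8 = 553.8750 ms
Proportion correct = 8/10
IES = 553.8750 / (8/10) = 692.344 ms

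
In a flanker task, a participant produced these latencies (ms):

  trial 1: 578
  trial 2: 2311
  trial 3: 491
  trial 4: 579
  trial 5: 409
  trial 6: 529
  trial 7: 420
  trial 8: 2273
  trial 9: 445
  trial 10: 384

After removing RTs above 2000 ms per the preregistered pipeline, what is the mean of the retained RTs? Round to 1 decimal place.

479.4 ms

Excluded: 2273, 2311
Retained (n=8): Σ = 3835
Mean = 3835/8 = 479.3750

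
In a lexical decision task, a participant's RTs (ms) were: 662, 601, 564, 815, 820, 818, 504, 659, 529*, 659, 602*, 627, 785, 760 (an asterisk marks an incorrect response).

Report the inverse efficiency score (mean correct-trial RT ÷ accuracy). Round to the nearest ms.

Correct trials (n=12): 662, 601, 564, 815, 820, 818, 504, 659, 659, 627, 785, 760
Mean correct RT = 8274/12 = 689.5000 ms
Proportion correct = 12/14
IES = 689.5000 / (12/14) = 804.417 ms

804 ms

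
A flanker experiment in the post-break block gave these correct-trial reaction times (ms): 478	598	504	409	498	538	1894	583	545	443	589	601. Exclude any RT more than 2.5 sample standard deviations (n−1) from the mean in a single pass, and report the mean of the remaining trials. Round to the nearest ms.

526 ms

n = 12, ΣRT = 7680, M = 640.000
Σ(x−M)² = 1758154.00; s = √(1758154.00/11) = 399.790
Cutoffs: 640.000 ± 2.5·399.790 → [-359.5, 1639.5]
Outside: 1894 → excluded.
Retained (n=11): Σ = 5786, mean = 5786/11 = 526.000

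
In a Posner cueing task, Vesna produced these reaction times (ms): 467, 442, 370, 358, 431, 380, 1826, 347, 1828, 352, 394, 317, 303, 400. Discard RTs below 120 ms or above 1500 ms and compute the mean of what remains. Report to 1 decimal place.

380.1 ms

Excluded: 1826, 1828
Retained (n=12): Σ = 4561
Mean = 4561/12 = 380.0833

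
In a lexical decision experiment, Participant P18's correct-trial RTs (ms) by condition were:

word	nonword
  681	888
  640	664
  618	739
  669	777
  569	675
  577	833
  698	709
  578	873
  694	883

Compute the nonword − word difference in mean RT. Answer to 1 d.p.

M(word) = 5724/9 = 636.000
M(nonword) = 7041/9 = 782.333
Difference = 782.333 − 636.000 = 146.333 ms

146.3 ms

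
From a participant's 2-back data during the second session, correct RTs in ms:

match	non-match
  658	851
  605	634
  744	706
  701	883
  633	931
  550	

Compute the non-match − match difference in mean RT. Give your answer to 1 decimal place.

M(match) = 3891/6 = 648.500
M(non-match) = 4005/5 = 801.000
Difference = 801.000 − 648.500 = 152.500 ms

152.5 ms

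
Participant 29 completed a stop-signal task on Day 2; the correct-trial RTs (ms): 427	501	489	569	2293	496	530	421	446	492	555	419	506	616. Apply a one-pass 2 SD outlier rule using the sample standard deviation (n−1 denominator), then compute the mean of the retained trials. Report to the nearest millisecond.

n = 14, ΣRT = 8760, M = 625.714
Σ(x−M)² = 3037018.86; s = √(3037018.86/13) = 483.339
Cutoffs: 625.714 ± 2·483.339 → [-341.0, 1592.4]
Outside: 2293 → excluded.
Retained (n=13): Σ = 6467, mean = 6467/13 = 497.462

497 ms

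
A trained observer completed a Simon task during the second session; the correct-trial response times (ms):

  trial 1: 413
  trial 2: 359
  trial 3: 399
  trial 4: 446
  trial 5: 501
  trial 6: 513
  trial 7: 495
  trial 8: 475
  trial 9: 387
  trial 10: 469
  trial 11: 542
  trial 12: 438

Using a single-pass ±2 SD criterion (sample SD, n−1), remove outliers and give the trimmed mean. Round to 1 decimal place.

453.1 ms

n = 12, ΣRT = 5437, M = 453.083
Σ(x−M)² = 34310.92; s = √(34310.92/11) = 55.850
Cutoffs: 453.083 ± 2·55.850 → [341.4, 564.8]
No RTs fall outside the cutoffs; all 12 retained. Mean = 5437/12 = 453.083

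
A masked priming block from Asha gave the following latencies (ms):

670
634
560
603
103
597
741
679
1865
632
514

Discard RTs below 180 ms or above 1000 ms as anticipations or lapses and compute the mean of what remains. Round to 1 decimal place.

Excluded: 103, 1865
Retained (n=9): Σ = 5630
Mean = 5630/9 = 625.5556

625.6 ms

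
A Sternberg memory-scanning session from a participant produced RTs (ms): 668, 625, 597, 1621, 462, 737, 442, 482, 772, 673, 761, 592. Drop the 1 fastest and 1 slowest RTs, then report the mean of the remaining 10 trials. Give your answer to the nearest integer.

Sorted: 442, 462, 482, 592, 597, 625, 668, 673, 737, 761, 772, 1621
Drop lowest 1 (442) and highest 1 (1621)
Remaining (n=10): Σ = 6369, mean = 6369/10 = 636.900

637 ms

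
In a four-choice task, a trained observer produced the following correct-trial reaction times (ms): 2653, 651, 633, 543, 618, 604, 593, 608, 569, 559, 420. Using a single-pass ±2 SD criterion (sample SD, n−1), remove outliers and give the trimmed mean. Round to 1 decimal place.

579.8 ms

n = 11, ΣRT = 8451, M = 768.273
Σ(x−M)² = 3945770.18; s = √(3945770.18/10) = 628.154
Cutoffs: 768.273 ± 2·628.154 → [-488.0, 2024.6]
Outside: 2653 → excluded.
Retained (n=10): Σ = 5798, mean = 5798/10 = 579.800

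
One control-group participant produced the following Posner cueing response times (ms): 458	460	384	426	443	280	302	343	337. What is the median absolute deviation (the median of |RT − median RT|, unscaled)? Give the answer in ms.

Sorted: 280, 302, 337, 343, 384, 426, 443, 458, 460 → median = 384
|x − 384|: 74, 76, 0, 42, 59, 104, 82, 41, 47
Sorted deviations: 0, 41, 42, 47, 59, 74, 76, 82, 104 → MAD = 59

59 ms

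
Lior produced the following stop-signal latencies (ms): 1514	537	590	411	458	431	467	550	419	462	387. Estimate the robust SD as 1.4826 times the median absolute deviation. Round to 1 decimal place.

Sorted: 387, 411, 419, 431, 458, 462, 467, 537, 550, 590, 1514 → median = 462
|x − 462| sorted: 0, 4, 5, 31, 43, 51, 75, 75, 88, 128, 1052 → MAD = 51
Robust SD ≈ 1.4826 × 51 = 75.613

75.6 ms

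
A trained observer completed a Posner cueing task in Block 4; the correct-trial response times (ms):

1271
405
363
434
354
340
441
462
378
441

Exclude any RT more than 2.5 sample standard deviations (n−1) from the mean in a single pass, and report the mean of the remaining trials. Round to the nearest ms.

402 ms

n = 10, ΣRT = 4889, M = 488.900
Σ(x−M)² = 695564.90; s = √(695564.90/9) = 278.002
Cutoffs: 488.900 ± 2.5·278.002 → [-206.1, 1183.9]
Outside: 1271 → excluded.
Retained (n=9): Σ = 3618, mean = 3618/9 = 402.000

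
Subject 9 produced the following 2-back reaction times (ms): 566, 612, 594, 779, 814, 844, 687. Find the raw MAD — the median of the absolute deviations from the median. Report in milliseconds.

93 ms

Sorted: 566, 594, 612, 687, 779, 814, 844 → median = 687
|x − 687|: 121, 75, 93, 92, 127, 157, 0
Sorted deviations: 0, 75, 92, 93, 121, 127, 157 → MAD = 93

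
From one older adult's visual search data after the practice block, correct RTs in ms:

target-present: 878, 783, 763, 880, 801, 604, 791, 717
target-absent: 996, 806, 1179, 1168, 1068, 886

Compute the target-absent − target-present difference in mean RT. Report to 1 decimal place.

240.0 ms

M(target-present) = 6217/8 = 777.125
M(target-absent) = 6103/6 = 1017.167
Difference = 1017.167 − 777.125 = 240.042 ms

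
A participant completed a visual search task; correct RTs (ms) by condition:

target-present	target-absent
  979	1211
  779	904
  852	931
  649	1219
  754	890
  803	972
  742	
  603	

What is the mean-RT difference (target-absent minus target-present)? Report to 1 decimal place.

M(target-present) = 6161/8 = 770.125
M(target-absent) = 6127/6 = 1021.167
Difference = 1021.167 − 770.125 = 251.042 ms

251.0 ms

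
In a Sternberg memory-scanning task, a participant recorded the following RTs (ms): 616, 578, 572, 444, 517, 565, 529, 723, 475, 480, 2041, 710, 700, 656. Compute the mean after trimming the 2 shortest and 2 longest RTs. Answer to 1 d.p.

Sorted: 444, 475, 480, 517, 529, 565, 572, 578, 616, 656, 700, 710, 723, 2041
Drop lowest 2 (444, 475) and highest 2 (723, 2041)
Remaining (n=10): Σ = 5923, mean = 5923/10 = 592.300

592.3 ms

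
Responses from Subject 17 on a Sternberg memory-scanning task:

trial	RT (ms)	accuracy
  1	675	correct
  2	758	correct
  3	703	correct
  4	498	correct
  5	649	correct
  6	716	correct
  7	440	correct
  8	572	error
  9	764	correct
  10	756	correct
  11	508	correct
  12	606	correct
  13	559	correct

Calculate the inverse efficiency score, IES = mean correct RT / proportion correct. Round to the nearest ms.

Correct trials (n=12): 675, 758, 703, 498, 649, 716, 440, 764, 756, 508, 606, 559
Mean correct RT = 7632/12 = 636.0000 ms
Proportion correct = 12/13
IES = 636.0000 / (12/13) = 689.000 ms

689 ms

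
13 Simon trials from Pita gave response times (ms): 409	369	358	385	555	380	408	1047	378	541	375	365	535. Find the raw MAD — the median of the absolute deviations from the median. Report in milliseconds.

Sorted: 358, 365, 369, 375, 378, 380, 385, 408, 409, 535, 541, 555, 1047 → median = 385
|x − 385|: 24, 16, 27, 0, 170, 5, 23, 662, 7, 156, 10, 20, 150
Sorted deviations: 0, 5, 7, 10, 16, 20, 23, 24, 27, 150, 156, 170, 662 → MAD = 23

23 ms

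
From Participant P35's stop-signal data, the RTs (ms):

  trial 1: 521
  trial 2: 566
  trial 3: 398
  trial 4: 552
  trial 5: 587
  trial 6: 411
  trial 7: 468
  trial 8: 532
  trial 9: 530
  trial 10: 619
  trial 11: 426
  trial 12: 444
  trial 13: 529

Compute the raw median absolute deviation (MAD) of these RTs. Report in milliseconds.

Sorted: 398, 411, 426, 444, 468, 521, 529, 530, 532, 552, 566, 587, 619 → median = 529
|x − 529|: 8, 37, 131, 23, 58, 118, 61, 3, 1, 90, 103, 85, 0
Sorted deviations: 0, 1, 3, 8, 23, 37, 58, 61, 85, 90, 103, 118, 131 → MAD = 58

58 ms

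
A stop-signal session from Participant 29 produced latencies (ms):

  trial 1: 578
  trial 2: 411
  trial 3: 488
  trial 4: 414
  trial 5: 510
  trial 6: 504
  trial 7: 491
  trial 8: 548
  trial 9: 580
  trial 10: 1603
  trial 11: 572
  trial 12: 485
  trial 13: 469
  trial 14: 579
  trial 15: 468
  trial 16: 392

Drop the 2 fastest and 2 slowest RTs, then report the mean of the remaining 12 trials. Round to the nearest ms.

Sorted: 392, 411, 414, 468, 469, 485, 488, 491, 504, 510, 548, 572, 578, 579, 580, 1603
Drop lowest 2 (392, 411) and highest 2 (580, 1603)
Remaining (n=12): Σ = 6106, mean = 6106/12 = 508.833

509 ms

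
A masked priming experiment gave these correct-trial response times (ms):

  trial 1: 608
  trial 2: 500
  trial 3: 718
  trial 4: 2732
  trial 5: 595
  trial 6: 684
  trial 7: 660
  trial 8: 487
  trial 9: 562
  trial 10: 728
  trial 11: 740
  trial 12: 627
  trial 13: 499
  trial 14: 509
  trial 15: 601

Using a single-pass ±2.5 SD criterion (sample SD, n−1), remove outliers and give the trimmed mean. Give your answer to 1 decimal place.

n = 15, ΣRT = 11250, M = 750.000
Σ(x−M)² = 4312002.00; s = √(4312002.00/14) = 554.978
Cutoffs: 750.000 ± 2.5·554.978 → [-637.4, 2137.4]
Outside: 2732 → excluded.
Retained (n=14): Σ = 8518, mean = 8518/14 = 608.429

608.4 ms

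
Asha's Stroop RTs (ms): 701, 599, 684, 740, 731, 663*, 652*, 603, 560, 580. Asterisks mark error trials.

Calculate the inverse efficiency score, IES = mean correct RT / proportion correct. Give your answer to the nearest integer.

812 ms

Correct trials (n=8): 701, 599, 684, 740, 731, 603, 560, 580
Mean correct RT = 5198/8 = 649.7500 ms
Proportion correct = 8/10
IES = 649.7500 / (8/10) = 812.188 ms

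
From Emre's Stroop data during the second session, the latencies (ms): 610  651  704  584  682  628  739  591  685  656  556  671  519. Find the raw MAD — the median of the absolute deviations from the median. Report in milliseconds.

41 ms

Sorted: 519, 556, 584, 591, 610, 628, 651, 656, 671, 682, 685, 704, 739 → median = 651
|x − 651|: 41, 0, 53, 67, 31, 23, 88, 60, 34, 5, 95, 20, 132
Sorted deviations: 0, 5, 20, 23, 31, 34, 41, 53, 60, 67, 88, 95, 132 → MAD = 41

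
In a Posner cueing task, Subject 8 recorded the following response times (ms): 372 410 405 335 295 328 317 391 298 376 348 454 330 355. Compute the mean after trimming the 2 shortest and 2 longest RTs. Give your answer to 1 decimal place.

Sorted: 295, 298, 317, 328, 330, 335, 348, 355, 372, 376, 391, 405, 410, 454
Drop lowest 2 (295, 298) and highest 2 (410, 454)
Remaining (n=10): Σ = 3557, mean = 3557/10 = 355.700

355.7 ms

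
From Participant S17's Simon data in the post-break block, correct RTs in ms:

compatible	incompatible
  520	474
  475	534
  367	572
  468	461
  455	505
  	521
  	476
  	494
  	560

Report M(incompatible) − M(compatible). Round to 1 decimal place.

M(compatible) = 2285/5 = 457.000
M(incompatible) = 4597/9 = 510.778
Difference = 510.778 − 457.000 = 53.778 ms

53.8 ms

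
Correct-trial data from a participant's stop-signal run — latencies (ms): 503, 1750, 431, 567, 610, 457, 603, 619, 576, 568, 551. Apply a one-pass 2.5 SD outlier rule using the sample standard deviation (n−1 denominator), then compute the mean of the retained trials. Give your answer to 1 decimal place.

n = 11, ΣRT = 7235, M = 657.727
Σ(x−M)² = 1349822.18; s = √(1349822.18/10) = 367.399
Cutoffs: 657.727 ± 2.5·367.399 → [-260.8, 1576.2]
Outside: 1750 → excluded.
Retained (n=10): Σ = 5485, mean = 5485/10 = 548.500

548.5 ms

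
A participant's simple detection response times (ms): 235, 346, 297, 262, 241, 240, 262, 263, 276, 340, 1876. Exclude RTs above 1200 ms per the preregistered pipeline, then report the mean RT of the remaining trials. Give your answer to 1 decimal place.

276.2 ms

Excluded: 1876
Retained (n=10): Σ = 2762
Mean = 2762/10 = 276.2000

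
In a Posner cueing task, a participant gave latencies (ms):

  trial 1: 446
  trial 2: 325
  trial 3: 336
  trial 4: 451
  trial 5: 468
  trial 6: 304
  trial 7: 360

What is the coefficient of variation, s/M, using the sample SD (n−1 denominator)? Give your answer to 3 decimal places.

n = 7, Σ = 2690, M = 384.2857
Σ(x−M)² = 28149.429; s = √(28149.429/6) = 68.4950
CV = 68.4950 / 384.2857 = 0.17824

0.178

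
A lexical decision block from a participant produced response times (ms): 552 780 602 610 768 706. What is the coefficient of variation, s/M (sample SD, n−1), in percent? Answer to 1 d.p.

14.2%

n = 6, Σ = 4018, M = 669.6667
Σ(x−M)² = 45147.333; s = √(45147.333/5) = 95.0235
CV = 95.0235 / 669.6667 = 0.14190 = 14.190%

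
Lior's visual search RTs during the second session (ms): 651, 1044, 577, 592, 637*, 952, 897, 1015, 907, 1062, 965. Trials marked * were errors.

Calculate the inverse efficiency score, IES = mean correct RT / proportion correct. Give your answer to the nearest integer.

Correct trials (n=10): 651, 1044, 577, 592, 952, 897, 1015, 907, 1062, 965
Mean correct RT = 8662/10 = 866.2000 ms
Proportion correct = 10/11
IES = 866.2000 / (10/11) = 952.820 ms

953 ms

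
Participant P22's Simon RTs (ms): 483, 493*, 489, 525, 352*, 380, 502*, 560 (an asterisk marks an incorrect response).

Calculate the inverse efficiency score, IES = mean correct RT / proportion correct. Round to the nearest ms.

780 ms

Correct trials (n=5): 483, 489, 525, 380, 560
Mean correct RT = 2437/5 = 487.4000 ms
Proportion correct = 5/8
IES = 487.4000 / (5/8) = 779.840 ms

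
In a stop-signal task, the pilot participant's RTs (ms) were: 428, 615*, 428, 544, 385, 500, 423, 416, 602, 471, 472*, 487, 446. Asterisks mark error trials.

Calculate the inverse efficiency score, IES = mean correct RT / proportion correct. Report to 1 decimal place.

Correct trials (n=11): 428, 428, 544, 385, 500, 423, 416, 602, 471, 487, 446
Mean correct RT = 5130/11 = 466.3636 ms
Proportion correct = 11/13
IES = 466.3636 / (11/13) = 551.157 ms

551.2 ms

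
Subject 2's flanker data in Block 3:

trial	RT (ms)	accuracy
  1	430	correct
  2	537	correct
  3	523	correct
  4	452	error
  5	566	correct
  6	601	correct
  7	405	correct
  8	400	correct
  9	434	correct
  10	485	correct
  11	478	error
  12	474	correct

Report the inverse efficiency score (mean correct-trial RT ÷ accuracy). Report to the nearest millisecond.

583 ms

Correct trials (n=10): 430, 537, 523, 566, 601, 405, 400, 434, 485, 474
Mean correct RT = 4855/10 = 485.5000 ms
Proportion correct = 10/12
IES = 485.5000 / (10/12) = 582.600 ms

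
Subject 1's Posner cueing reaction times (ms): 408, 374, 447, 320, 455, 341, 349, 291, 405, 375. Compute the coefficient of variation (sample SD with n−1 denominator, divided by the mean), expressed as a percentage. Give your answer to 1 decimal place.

14.1%

n = 10, Σ = 3765, M = 376.5000
Σ(x−M)² = 25464.500; s = √(25464.500/9) = 53.1920
CV = 53.1920 / 376.5000 = 0.14128 = 14.128%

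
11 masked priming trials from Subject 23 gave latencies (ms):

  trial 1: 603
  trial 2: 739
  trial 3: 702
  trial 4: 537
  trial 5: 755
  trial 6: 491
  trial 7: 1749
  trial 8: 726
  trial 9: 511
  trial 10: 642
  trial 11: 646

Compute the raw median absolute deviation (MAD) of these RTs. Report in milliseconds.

93 ms

Sorted: 491, 511, 537, 603, 642, 646, 702, 726, 739, 755, 1749 → median = 646
|x − 646|: 43, 93, 56, 109, 109, 155, 1103, 80, 135, 4, 0
Sorted deviations: 0, 4, 43, 56, 80, 93, 109, 109, 135, 155, 1103 → MAD = 93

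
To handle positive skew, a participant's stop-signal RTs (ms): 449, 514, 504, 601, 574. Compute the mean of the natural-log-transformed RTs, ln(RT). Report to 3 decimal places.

ln(RT): 6.1070, 6.2422, 6.2226, 6.3986, 6.3526
Σ ln(RT) = 31.3230
Mean = 31.3230/5 = 6.26461

6.265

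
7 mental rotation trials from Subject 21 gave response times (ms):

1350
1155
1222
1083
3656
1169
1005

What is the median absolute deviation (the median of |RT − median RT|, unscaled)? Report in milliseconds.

86 ms

Sorted: 1005, 1083, 1155, 1169, 1222, 1350, 3656 → median = 1169
|x − 1169|: 181, 14, 53, 86, 2487, 0, 164
Sorted deviations: 0, 14, 53, 86, 164, 181, 2487 → MAD = 86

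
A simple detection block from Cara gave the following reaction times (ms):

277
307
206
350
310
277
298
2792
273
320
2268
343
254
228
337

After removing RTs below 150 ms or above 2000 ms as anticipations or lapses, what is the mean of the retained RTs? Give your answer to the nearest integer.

291 ms

Excluded: 2268, 2792
Retained (n=13): Σ = 3780
Mean = 3780/13 = 290.7692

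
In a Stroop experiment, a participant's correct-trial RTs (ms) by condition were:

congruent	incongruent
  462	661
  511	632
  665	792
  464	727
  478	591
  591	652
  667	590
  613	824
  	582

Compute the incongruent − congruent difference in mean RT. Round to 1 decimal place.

116.0 ms

M(congruent) = 4451/8 = 556.375
M(incongruent) = 6051/9 = 672.333
Difference = 672.333 − 556.375 = 115.958 ms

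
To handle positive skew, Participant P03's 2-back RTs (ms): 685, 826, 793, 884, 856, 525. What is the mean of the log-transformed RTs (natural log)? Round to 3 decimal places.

6.620

ln(RT): 6.5294, 6.7166, 6.6758, 6.7845, 6.7523, 6.2634
Σ ln(RT) = 39.7220
Mean = 39.7220/6 = 6.62033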